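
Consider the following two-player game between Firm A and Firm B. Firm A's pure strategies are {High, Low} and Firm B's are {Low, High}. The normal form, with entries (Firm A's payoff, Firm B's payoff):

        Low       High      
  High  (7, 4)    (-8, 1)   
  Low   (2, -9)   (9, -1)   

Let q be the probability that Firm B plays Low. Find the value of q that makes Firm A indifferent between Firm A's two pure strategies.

For Firm A to be willing to mix, Firm A must be indifferent between High and Low, which pins down Firm B's mix.
  Firm A's payoff to High: q·7 + (1−q)·(-8) = 15q - 8
  Firm A's payoff to Low: q·2 + (1−q)·9 = -7q + 9
  15q - 8 = -7q + 9  ⇒  22q = 17  ⇒  q = 17/22.

q = 17/22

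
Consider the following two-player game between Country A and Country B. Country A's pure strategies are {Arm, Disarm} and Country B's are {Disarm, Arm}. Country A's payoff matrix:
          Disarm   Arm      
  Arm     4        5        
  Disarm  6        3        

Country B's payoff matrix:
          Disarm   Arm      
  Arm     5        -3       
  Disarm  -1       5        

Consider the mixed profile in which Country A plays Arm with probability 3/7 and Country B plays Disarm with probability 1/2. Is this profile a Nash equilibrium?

Check Country B's indifference given Country A's mix p = 3/7:
  payoff from Disarm = 11/7; payoff from Arm = 11/7 — equal.
Check Country A's indifference given Country B's mix q = 1/2:
  payoff from Arm = 9/2; payoff from Disarm = 9/2 — equal.
Both players are indifferent, so neither can profitably deviate.

Yes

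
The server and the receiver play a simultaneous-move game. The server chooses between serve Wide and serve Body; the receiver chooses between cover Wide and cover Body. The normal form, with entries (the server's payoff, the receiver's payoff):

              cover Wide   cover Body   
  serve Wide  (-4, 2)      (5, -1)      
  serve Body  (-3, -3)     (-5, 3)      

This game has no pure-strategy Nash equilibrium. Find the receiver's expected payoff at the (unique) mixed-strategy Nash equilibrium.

1/3

For the receiver to be willing to mix, the receiver must be indifferent between cover Wide and cover Body, which pins down the server's mix.
  the receiver's expected payoff from cover Wide: p·2 + (1−p)·(-3) = 5p - 3
  the receiver's expected payoff from cover Body: p·(-1) + (1−p)·3 = -4p + 3
  5p - 3 = -4p + 3  ⇒  9p = 6  ⇒  p = 2/3.
At equilibrium the receiver is indifferent across columns, so the receiver's payoff equals the payoff from cover Wide: (2/3)·2 + (1/3)·(-3) = 1/3.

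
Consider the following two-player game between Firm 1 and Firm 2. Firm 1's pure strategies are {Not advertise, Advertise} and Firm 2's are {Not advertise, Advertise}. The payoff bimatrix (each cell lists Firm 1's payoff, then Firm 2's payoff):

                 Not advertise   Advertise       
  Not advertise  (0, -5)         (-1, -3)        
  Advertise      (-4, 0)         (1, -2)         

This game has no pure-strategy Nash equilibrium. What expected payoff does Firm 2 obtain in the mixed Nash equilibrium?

Firm 1's mix must leave Firm 2 indifferent between Not advertise and Advertise.
  Firm 2's payoff to Not advertise: p·(-5) + (1−p)·0 = -5p
  Firm 2's payoff to Advertise: p·(-3) + (1−p)·(-2) = -p - 2
  -5p = -p - 2  ⇒  -4p = -2  ⇒  p = 1/2.
At equilibrium Firm 2 is indifferent across columns, so Firm 2's payoff equals the payoff from Not advertise: (1/2)·(-5) + (1/2)·0 = -5/2.

-5/2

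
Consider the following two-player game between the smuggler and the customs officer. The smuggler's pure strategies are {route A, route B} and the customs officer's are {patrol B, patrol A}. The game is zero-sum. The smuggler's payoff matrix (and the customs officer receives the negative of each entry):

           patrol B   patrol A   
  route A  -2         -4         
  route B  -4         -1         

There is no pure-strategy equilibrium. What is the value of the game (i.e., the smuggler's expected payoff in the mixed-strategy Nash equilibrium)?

In a mixed equilibrium the smuggler is indifferent between route A and route B; this condition fixes q.
  the smuggler's payoff from route A: q·(-2) + (1−q)·(-4) = 2q - 4
  the smuggler's payoff from route B: q·(-4) + (1−q)·(-1) = -3q - 1
  2q - 4 = -3q - 1  ⇒  5q = 3  ⇒  q = 3/5.
The value is the smuggler's expected payoff against this mix (using route A): (3/5)·(-2) + (2/5)·(-4) = -14/5.

v = -14/5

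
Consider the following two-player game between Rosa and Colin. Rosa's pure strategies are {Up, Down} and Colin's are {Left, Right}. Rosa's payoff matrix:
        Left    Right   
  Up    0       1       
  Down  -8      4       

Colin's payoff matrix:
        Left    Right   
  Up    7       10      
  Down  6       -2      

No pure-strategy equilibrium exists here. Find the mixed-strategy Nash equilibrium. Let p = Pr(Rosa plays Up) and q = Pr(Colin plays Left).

Colin's indifference between Left and Right determines Rosa's mixing probability p:
  Colin's payoff from Left: p·7 + (1−p)·6 = p + 6
  Colin's payoff from Right: p·10 + (1−p)·(-2) = 12p - 2
  p + 6 = 12p - 2  ⇒  -11p = -8  ⇒  p = 8/11.
Rosa's indifference between Up and Down determines Colin's mixing probability q:
  Rosa's payoff from Up: q·0 + (1−q)·1 = -q + 1
  Rosa's payoff from Down: q·(-8) + (1−q)·4 = -12q + 4
  -q + 1 = -12q + 4  ⇒  11q = 3  ⇒  q = 3/11.

p = 8/11, q = 3/11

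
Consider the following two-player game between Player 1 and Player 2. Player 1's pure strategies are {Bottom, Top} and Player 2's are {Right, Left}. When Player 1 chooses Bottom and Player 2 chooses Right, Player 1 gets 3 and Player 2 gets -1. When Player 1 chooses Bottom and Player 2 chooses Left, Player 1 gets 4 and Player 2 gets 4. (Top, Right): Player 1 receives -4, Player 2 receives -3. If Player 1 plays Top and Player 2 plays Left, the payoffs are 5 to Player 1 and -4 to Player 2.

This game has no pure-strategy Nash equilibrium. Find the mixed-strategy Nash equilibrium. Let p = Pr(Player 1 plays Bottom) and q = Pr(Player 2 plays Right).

p = 1/6, q = 1/8

For Player 2 to be willing to mix, Player 2 must be indifferent between Right and Left, which pins down Player 1's mix.
  Player 2's payoff to Right: p·(-1) + (1−p)·(-3) = 2p - 3
  Player 2's payoff to Left: p·4 + (1−p)·(-4) = 8p - 4
  2p - 3 = 8p - 4  ⇒  -6p = -1  ⇒  p = 1/6.
Player 2's mix must leave Player 1 indifferent between Bottom and Top.
  Player 1's payoff to Bottom: q·3 + (1−q)·4 = -q + 4
  Player 1's payoff to Top: q·(-4) + (1−q)·5 = -9q + 5
  -q + 4 = -9q + 5  ⇒  8q = 1  ⇒  q = 1/8.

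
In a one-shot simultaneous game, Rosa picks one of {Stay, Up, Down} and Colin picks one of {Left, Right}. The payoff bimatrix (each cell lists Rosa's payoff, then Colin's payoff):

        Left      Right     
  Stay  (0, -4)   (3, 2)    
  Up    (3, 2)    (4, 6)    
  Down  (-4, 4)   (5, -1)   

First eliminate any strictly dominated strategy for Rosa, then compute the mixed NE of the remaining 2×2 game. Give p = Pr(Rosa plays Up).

Rosa's strategy Stay is strictly dominated by Up: 3 > 0 and 4 > 3. Eliminate Stay.
Set Colin's expected payoff from Left equal to that from Right:
  Colin's payoff to Left: p·2 + (1−p)·4 = -2p + 4
  Colin's payoff to Right: p·6 + (1−p)·(-1) = 7p - 1
  -2p + 4 = 7p - 1  ⇒  -9p = -5  ⇒  p = 5/9.

p = 5/9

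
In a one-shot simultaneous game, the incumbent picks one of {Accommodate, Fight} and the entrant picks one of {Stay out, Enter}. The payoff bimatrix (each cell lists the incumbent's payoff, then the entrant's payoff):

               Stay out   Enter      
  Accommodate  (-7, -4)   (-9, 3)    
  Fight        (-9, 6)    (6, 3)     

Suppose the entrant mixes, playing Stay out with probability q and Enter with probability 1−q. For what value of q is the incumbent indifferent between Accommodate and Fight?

q = 15/17

In a mixed equilibrium the incumbent is indifferent between Accommodate and Fight; this condition fixes q.
  the incumbent's expected payoff from Accommodate: q·(-7) + (1−q)·(-9) = 2q - 9
  the incumbent's expected payoff from Fight: q·(-9) + (1−q)·6 = -15q + 6
  2q - 9 = -15q + 6  ⇒  17q = 15  ⇒  q = 15/17.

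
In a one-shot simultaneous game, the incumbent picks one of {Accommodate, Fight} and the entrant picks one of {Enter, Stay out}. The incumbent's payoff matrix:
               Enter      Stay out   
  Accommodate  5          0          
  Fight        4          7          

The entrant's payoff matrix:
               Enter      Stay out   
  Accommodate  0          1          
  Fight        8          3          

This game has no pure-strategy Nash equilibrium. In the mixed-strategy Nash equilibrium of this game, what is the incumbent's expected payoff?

The entrant's mix must leave the incumbent indifferent between Accommodate and Fight.
  the incumbent's payoff from Accommodate: q·5 + (1−q)·0 = 5q
  the incumbent's payoff from Fight: q·4 + (1−q)·7 = -3q + 7
  5q = -3q + 7  ⇒  8q = 7  ⇒  q = 7/8.
At equilibrium the incumbent is indifferent across rows, so the incumbent's payoff equals the payoff from Accommodate: (7/8)·5 + (1/8)·0 = 35/8.

35/8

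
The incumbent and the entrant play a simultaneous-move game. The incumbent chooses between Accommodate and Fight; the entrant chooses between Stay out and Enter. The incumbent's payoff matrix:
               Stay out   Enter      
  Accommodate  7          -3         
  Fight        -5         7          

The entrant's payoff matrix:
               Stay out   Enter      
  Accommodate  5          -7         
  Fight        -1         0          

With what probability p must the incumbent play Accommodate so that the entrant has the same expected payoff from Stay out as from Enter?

p = 1/13

The entrant's indifference between Stay out and Enter determines the incumbent's mixing probability p:
  the entrant's payoff from Stay out: p·5 + (1−p)·(-1) = 6p - 1
  the entrant's payoff from Enter: p·(-7) + (1−p)·0 = -7p
  6p - 1 = -7p  ⇒  13p = 1  ⇒  p = 1/13.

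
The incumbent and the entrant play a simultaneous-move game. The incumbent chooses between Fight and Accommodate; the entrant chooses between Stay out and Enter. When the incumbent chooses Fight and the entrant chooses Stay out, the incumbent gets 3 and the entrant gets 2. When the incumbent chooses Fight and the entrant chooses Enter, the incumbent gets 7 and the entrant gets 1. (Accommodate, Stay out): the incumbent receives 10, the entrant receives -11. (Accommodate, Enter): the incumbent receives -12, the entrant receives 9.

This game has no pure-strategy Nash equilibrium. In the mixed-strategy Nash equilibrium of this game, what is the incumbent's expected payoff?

The incumbent's indifference between Fight and Accommodate determines the entrant's mixing probability q:
  the incumbent's expected payoff from Fight: q·3 + (1−q)·7 = -4q + 7
  the incumbent's expected payoff from Accommodate: q·10 + (1−q)·(-12) = 22q - 12
  -4q + 7 = 22q - 12  ⇒  -26q = -19  ⇒  q = 19/26.
At equilibrium the incumbent is indifferent across rows, so the incumbent's payoff equals the payoff from Fight: (19/26)·3 + (7/26)·7 = 53/13.

53/13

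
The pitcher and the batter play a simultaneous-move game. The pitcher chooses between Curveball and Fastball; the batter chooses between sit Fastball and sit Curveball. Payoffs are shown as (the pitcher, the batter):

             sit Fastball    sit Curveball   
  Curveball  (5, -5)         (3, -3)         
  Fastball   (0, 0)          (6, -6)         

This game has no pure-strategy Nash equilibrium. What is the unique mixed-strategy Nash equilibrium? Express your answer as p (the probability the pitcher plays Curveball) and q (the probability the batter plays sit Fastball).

For the batter to be willing to mix, the batter must be indifferent between sit Fastball and sit Curveball, which pins down the pitcher's mix.
  the batter's payoff from sit Fastball: p·(-5) + (1−p)·0 = -5p
  the batter's payoff from sit Curveball: p·(-3) + (1−p)·(-6) = 3p - 6
  -5p = 3p - 6  ⇒  -8p = -6  ⇒  p = 3/4.
The batter's mix must leave the pitcher indifferent between Curveball and Fastball.
  the pitcher's expected payoff from Curveball: q·5 + (1−q)·3 = 2q + 3
  the pitcher's expected payoff from Fastball: q·0 + (1−q)·6 = -6q + 6
  2q + 3 = -6q + 6  ⇒  8q = 3  ⇒  q = 3/8.

p = 3/4, q = 3/8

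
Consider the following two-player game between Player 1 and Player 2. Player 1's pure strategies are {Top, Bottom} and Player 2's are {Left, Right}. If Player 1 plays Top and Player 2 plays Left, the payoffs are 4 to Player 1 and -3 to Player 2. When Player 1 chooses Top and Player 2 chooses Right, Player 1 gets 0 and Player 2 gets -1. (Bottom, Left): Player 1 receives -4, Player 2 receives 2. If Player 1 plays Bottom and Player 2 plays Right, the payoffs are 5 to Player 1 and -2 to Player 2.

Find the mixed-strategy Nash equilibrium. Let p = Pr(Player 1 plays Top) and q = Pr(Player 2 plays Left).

For Player 2 to be willing to mix, Player 2 must be indifferent between Left and Right, which pins down Player 1's mix.
  Player 2's expected payoff from Left: p·(-3) + (1−p)·2 = -5p + 2
  Player 2's expected payoff from Right: p·(-1) + (1−p)·(-2) = p - 2
  -5p + 2 = p - 2  ⇒  -6p = -4  ⇒  p = 2/3.
Set Player 1's expected payoff from Top equal to that from Bottom:
  Player 1's payoff from Top: q·4 + (1−q)·0 = 4q
  Player 1's payoff from Bottom: q·(-4) + (1−q)·5 = -9q + 5
  4q = -9q + 5  ⇒  13q = 5  ⇒  q = 5/13.

p = 2/3, q = 5/13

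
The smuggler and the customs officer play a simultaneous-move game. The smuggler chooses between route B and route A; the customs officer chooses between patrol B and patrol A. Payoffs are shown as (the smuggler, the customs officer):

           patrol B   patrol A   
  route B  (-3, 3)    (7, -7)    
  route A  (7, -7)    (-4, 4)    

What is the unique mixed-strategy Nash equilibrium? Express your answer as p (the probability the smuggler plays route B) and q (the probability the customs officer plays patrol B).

For the customs officer to be willing to mix, the customs officer must be indifferent between patrol B and patrol A, which pins down the smuggler's mix.
  the customs officer's expected payoff from patrol B: p·3 + (1−p)·(-7) = 10p - 7
  the customs officer's expected payoff from patrol A: p·(-7) + (1−p)·4 = -11p + 4
  10p - 7 = -11p + 4  ⇒  21p = 11  ⇒  p = 11/21.
Set the smuggler's expected payoff from route B equal to that from route A:
  the smuggler's expected payoff from route B: q·(-3) + (1−q)·7 = -10q + 7
  the smuggler's expected payoff from route A: q·7 + (1−q)·(-4) = 11q - 4
  -10q + 7 = 11q - 4  ⇒  -21q = -11  ⇒  q = 11/21.

p = 11/21, q = 11/21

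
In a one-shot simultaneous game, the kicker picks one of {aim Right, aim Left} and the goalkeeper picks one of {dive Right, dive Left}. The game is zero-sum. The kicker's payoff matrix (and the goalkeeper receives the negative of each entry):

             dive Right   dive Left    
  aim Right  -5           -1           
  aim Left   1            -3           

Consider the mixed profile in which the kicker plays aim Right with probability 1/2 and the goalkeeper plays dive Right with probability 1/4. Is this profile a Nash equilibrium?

Yes

Check the goalkeeper's indifference given the kicker's mix p = 1/2:
  payoff from dive Right = 2; payoff from dive Left = 2 — equal.
Check the kicker's indifference given the goalkeeper's mix q = 1/4:
  payoff from aim Right = -2; payoff from aim Left = -2 — equal.
Both players are indifferent, so neither can profitably deviate.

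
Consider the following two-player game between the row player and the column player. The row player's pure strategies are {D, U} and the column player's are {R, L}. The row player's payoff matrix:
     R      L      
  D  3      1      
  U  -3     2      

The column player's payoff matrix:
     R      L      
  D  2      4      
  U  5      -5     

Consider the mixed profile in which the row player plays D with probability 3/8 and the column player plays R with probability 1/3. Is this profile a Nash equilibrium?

Given the row player's mix p = 3/8, the column player's payoff from R is 31/8 but from L is -13/8. The column player strictly prefers R, so the column player would not mix.
So the proposed profile is not a Nash equilibrium.

No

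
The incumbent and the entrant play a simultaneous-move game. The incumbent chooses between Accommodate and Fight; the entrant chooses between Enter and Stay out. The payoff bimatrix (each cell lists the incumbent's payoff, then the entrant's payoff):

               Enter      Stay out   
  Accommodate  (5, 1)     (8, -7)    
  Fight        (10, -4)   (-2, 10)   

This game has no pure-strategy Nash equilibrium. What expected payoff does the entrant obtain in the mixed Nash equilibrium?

Set the entrant's expected payoff from Enter equal to that from Stay out:
  the entrant's payoff to Enter: p·1 + (1−p)·(-4) = 5p - 4
  the entrant's payoff to Stay out: p·(-7) + (1−p)·10 = -17p + 10
  5p - 4 = -17p + 10  ⇒  22p = 14  ⇒  p = 7/11.
At equilibrium the entrant is indifferent across columns, so the entrant's payoff equals the payoff from Enter: (7/11)·1 + (4/11)·(-4) = -9/11.

-9/11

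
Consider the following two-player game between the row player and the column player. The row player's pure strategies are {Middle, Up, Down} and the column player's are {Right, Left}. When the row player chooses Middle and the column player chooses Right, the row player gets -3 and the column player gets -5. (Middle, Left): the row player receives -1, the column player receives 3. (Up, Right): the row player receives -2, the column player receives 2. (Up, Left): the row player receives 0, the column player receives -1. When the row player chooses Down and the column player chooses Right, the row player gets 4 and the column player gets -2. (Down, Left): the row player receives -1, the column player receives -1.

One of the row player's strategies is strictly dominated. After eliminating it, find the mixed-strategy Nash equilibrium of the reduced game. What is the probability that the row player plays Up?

p = 1/4

The row player's strategy Middle is strictly dominated by Up: -2 > -3 and 0 > -1. Eliminate Middle.
The row player's mix must leave the column player indifferent between Right and Left.
  the column player's expected payoff from Right: p·2 + (1−p)·(-2) = 4p - 2
  the column player's expected payoff from Left: p·(-1) + (1−p)·(-1) = -1
  4p - 2 = -1  ⇒  4p = 1  ⇒  p = 1/4.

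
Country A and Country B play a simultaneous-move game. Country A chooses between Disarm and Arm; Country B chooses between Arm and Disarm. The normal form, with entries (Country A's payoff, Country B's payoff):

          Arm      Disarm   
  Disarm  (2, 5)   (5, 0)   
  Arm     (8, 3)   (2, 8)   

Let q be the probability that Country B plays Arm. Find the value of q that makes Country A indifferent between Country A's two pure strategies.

q = 1/3

Country A's indifference between Disarm and Arm determines Country B's mixing probability q:
  Country A's payoff from Disarm: q·2 + (1−q)·5 = -3q + 5
  Country A's payoff from Arm: q·8 + (1−q)·2 = 6q + 2
  -3q + 5 = 6q + 2  ⇒  -9q = -3  ⇒  q = 1/3.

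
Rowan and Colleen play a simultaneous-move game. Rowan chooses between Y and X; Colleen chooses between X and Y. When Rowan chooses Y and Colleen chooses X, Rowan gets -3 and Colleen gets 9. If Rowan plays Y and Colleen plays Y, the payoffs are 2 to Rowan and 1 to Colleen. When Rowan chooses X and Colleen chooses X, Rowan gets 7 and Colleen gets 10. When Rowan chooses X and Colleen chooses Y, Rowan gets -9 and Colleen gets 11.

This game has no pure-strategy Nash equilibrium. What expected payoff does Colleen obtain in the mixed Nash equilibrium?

89/9

Colleen's indifference between X and Y determines Rowan's mixing probability p:
  Colleen's payoff from X: p·9 + (1−p)·10 = -p + 10
  Colleen's payoff from Y: p·1 + (1−p)·11 = -10p + 11
  -p + 10 = -10p + 11  ⇒  9p = 1  ⇒  p = 1/9.
At equilibrium Colleen is indifferent across columns, so Colleen's payoff equals the payoff from X: (1/9)·9 + (8/9)·10 = 89/9.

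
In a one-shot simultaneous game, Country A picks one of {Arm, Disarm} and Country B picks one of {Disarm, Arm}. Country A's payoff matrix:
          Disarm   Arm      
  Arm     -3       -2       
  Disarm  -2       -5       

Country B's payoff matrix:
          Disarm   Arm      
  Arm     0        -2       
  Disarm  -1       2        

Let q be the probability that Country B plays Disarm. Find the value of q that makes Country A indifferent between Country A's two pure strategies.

q = 3/4

For Country A to be willing to mix, Country A must be indifferent between Arm and Disarm, which pins down Country B's mix.
  Country A's payoff to Arm: q·(-3) + (1−q)·(-2) = -q - 2
  Country A's payoff to Disarm: q·(-2) + (1−q)·(-5) = 3q - 5
  -q - 2 = 3q - 5  ⇒  -4q = -3  ⇒  q = 3/4.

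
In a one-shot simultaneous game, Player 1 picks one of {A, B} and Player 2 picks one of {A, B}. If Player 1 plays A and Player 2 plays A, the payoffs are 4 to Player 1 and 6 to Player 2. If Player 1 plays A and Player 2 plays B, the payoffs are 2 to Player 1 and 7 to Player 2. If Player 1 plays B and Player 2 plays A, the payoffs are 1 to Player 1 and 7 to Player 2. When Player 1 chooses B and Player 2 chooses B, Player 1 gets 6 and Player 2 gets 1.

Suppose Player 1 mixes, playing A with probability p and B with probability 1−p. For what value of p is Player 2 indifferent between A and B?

p = 6/7

For Player 2 to be willing to mix, Player 2 must be indifferent between A and B, which pins down Player 1's mix.
  Player 2's payoff to A: p·6 + (1−p)·7 = -p + 7
  Player 2's payoff to B: p·7 + (1−p)·1 = 6p + 1
  -p + 7 = 6p + 1  ⇒  -7p = -6  ⇒  p = 6/7.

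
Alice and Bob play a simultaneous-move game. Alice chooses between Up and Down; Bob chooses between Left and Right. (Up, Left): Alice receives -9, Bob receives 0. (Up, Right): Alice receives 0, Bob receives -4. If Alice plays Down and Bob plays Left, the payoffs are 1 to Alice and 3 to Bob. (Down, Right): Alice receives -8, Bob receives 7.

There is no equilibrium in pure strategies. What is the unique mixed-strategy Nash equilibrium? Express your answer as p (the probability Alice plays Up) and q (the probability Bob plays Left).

p = 1/2, q = 4/9

Alice's mix must leave Bob indifferent between Left and Right.
  Bob's payoff to Left: p·0 + (1−p)·3 = -3p + 3
  Bob's payoff to Right: p·(-4) + (1−p)·7 = -11p + 7
  -3p + 3 = -11p + 7  ⇒  8p = 4  ⇒  p = 1/2.
In a mixed equilibrium Alice is indifferent between Up and Down; this condition fixes q.
  Alice's payoff to Up: q·(-9) + (1−q)·0 = -9q
  Alice's payoff to Down: q·1 + (1−q)·(-8) = 9q - 8
  -9q = 9q - 8  ⇒  -18q = -8  ⇒  q = 4/9.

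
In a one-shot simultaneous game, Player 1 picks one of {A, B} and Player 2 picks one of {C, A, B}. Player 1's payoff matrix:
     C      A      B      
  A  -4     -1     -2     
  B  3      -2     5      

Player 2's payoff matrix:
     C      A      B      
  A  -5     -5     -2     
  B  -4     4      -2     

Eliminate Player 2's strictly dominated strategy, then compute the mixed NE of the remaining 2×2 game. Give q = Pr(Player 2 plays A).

Player 2's strategy C is strictly dominated by B: -2 > -5 and -2 > -4. Eliminate C.
Player 2's mix must leave Player 1 indifferent between A and B.
  Player 1's payoff from A: q·(-1) + (1−q)·(-2) = q - 2
  Player 1's payoff from B: q·(-2) + (1−q)·5 = -7q + 5
  q - 2 = -7q + 5  ⇒  8q = 7  ⇒  q = 7/8.

q = 7/8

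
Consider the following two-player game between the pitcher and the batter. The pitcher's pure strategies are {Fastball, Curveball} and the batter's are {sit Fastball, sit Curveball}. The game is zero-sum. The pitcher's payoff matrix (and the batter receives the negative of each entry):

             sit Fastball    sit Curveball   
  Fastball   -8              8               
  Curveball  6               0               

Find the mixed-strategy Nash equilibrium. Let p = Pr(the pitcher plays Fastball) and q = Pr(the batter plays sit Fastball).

The batter's indifference between sit Fastball and sit Curveball determines the pitcher's mixing probability p:
  the batter's payoff to sit Fastball: p·8 + (1−p)·(-6) = 14p - 6
  the batter's payoff to sit Curveball: p·(-8) + (1−p)·0 = -8p
  14p - 6 = -8p  ⇒  22p = 6  ⇒  p = 3/11.
The batter's mix must leave the pitcher indifferent between Fastball and Curveball.
  the pitcher's payoff to Fastball: q·(-8) + (1−q)·8 = -16q + 8
  the pitcher's payoff to Curveball: q·6 + (1−q)·0 = 6q
  -16q + 8 = 6q  ⇒  -22q = -8  ⇒  q = 4/11.

p = 3/11, q = 4/11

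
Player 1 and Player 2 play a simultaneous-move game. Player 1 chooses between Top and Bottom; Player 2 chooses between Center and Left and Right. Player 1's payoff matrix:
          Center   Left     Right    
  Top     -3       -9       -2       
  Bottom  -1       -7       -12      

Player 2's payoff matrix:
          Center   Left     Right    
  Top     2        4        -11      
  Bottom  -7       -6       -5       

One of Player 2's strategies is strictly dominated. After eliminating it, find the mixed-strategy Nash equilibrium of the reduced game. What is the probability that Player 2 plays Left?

Player 2's strategy Center is strictly dominated by Left: 4 > 2 and -6 > -7. Eliminate Center.
Set Player 1's expected payoff from Top equal to that from Bottom:
  Player 1's payoff from Top: q·(-9) + (1−q)·(-2) = -7q - 2
  Player 1's payoff from Bottom: q·(-7) + (1−q)·(-12) = 5q - 12
  -7q - 2 = 5q - 12  ⇒  -12q = -10  ⇒  q = 5/6.

q = 5/6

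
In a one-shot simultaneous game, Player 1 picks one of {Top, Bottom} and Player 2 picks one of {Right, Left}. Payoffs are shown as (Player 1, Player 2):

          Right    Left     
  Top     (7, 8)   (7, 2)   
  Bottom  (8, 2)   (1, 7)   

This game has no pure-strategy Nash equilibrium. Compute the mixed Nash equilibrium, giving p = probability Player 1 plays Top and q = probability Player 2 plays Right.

p = 5/11, q = 6/7

Player 1's mix must leave Player 2 indifferent between Right and Left.
  Player 2's payoff to Right: p·8 + (1−p)·2 = 6p + 2
  Player 2's payoff to Left: p·2 + (1−p)·7 = -5p + 7
  6p + 2 = -5p + 7  ⇒  11p = 5  ⇒  p = 5/11.
For Player 1 to be willing to mix, Player 1 must be indifferent between Top and Bottom, which pins down Player 2's mix.
  Player 1's payoff to Top: q·7 + (1−q)·7 = 7
  Player 1's payoff to Bottom: q·8 + (1−q)·1 = 7q + 1
  7 = 7q + 1  ⇒  -7q = -6  ⇒  q = 6/7.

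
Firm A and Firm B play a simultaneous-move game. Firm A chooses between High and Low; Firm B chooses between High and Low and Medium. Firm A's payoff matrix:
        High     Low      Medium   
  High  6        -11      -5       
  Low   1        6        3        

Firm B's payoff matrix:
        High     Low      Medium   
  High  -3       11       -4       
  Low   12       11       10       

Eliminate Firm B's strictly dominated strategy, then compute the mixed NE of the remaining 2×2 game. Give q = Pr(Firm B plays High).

q = 17/22

Firm B's strategy Medium is strictly dominated by High: -3 > -4 and 12 > 10. Eliminate Medium.
Set Firm A's expected payoff from High equal to that from Low:
  Firm A's expected payoff from High: q·6 + (1−q)·(-11) = 17q - 11
  Firm A's expected payoff from Low: q·1 + (1−q)·6 = -5q + 6
  17q - 11 = -5q + 6  ⇒  22q = 17  ⇒  q = 17/22.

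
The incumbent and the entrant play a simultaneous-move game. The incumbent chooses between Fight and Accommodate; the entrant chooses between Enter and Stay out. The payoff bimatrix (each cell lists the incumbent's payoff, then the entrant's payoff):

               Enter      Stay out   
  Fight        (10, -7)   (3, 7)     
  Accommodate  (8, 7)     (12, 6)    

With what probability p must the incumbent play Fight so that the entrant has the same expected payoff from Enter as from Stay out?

Set the entrant's expected payoff from Enter equal to that from Stay out:
  the entrant's payoff from Enter: p·(-7) + (1−p)·7 = -14p + 7
  the entrant's payoff from Stay out: p·7 + (1−p)·6 = p + 6
  -14p + 7 = p + 6  ⇒  -15p = -1  ⇒  p = 1/15.

p = 1/15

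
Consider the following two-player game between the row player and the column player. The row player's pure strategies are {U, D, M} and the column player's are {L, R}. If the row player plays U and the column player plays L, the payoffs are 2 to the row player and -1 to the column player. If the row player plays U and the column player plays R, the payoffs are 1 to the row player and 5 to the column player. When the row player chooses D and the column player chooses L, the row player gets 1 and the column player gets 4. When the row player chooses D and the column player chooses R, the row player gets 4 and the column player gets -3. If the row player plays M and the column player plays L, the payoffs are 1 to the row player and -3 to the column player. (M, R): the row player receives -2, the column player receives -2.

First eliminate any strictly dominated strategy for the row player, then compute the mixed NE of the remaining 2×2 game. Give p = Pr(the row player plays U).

The row player's strategy M is strictly dominated by U: 2 > 1 and 1 > -2. Eliminate M.
The row player's mix must leave the column player indifferent between L and R.
  the column player's payoff to L: p·(-1) + (1−p)·4 = -5p + 4
  the column player's payoff to R: p·5 + (1−p)·(-3) = 8p - 3
  -5p + 4 = 8p - 3  ⇒  -13p = -7  ⇒  p = 7/13.

p = 7/13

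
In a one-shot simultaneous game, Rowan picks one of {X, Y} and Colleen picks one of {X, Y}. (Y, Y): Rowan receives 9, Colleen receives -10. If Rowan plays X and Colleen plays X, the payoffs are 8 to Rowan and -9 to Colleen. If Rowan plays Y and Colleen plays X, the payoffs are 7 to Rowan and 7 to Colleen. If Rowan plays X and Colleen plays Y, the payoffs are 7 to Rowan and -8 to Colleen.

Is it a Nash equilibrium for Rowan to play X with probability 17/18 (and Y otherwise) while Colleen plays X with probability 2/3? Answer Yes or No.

Check Colleen's indifference given Rowan's mix p = 17/18:
  payoff from X = -73/9; payoff from Y = -73/9 — equal.
Check Rowan's indifference given Colleen's mix q = 2/3:
  payoff from X = 23/3; payoff from Y = 23/3 — equal.
Both players are indifferent, so neither can profitably deviate.

Yes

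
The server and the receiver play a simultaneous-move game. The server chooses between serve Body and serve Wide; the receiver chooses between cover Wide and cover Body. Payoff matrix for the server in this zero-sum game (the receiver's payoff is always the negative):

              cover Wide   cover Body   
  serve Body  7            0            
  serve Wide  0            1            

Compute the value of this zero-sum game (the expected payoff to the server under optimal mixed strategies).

v = 7/8

Set the server's expected payoff from serve Body equal to that from serve Wide:
  the server's payoff from serve Body: q·7 + (1−q)·0 = 7q
  the server's payoff from serve Wide: q·0 + (1−q)·1 = -q + 1
  7q = -q + 1  ⇒  8q = 1  ⇒  q = 1/8.
The value is the server's expected payoff against this mix (using serve Body): (1/8)·7 + (7/8)·0 = 7/8.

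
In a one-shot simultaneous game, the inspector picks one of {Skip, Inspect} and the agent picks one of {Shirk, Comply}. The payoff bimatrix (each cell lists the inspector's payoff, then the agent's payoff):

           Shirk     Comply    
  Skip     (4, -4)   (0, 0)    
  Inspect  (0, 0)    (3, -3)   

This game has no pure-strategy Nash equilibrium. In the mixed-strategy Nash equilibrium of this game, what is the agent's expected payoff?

-12/7

For the agent to be willing to mix, the agent must be indifferent between Shirk and Comply, which pins down the inspector's mix.
  the agent's payoff to Shirk: p·(-4) + (1−p)·0 = -4p
  the agent's payoff to Comply: p·0 + (1−p)·(-3) = 3p - 3
  -4p = 3p - 3  ⇒  -7p = -3  ⇒  p = 3/7.
At equilibrium the agent is indifferent across columns, so the agent's payoff equals the payoff from Shirk: (3/7)·(-4) + (4/7)·0 = -12/7.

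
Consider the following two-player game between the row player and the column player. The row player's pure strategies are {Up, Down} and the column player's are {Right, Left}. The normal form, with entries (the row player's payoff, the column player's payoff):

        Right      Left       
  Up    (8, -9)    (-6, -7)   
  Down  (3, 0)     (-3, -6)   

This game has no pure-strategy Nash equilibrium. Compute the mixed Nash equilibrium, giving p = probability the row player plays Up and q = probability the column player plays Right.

The row player's mix must leave the column player indifferent between Right and Left.
  the column player's payoff from Right: p·(-9) + (1−p)·0 = -9p
  the column player's payoff from Left: p·(-7) + (1−p)·(-6) = -p - 6
  -9p = -p - 6  ⇒  -8p = -6  ⇒  p = 3/4.
The column player's mix must leave the row player indifferent between Up and Down.
  the row player's expected payoff from Up: q·8 + (1−q)·(-6) = 14q - 6
  the row player's expected payoff from Down: q·3 + (1−q)·(-3) = 6q - 3
  14q - 6 = 6q - 3  ⇒  8q = 3  ⇒  q = 3/8.

p = 3/4, q = 3/8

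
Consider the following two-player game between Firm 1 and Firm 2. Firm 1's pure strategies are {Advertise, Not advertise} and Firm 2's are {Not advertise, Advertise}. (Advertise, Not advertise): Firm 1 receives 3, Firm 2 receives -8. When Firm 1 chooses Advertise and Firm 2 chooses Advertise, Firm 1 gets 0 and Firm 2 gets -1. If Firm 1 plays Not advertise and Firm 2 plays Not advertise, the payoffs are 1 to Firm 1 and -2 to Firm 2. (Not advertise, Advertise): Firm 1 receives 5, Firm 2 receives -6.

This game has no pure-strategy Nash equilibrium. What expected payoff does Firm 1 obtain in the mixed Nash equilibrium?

Set Firm 1's expected payoff from Advertise equal to that from Not advertise:
  Firm 1's expected payoff from Advertise: q·3 + (1−q)·0 = 3q
  Firm 1's expected payoff from Not advertise: q·1 + (1−q)·5 = -4q + 5
  3q = -4q + 5  ⇒  7q = 5  ⇒  q = 5/7.
At equilibrium Firm 1 is indifferent across rows, so Firm 1's payoff equals the payoff from Advertise: (5/7)·3 + (2/7)·0 = 15/7.

15/7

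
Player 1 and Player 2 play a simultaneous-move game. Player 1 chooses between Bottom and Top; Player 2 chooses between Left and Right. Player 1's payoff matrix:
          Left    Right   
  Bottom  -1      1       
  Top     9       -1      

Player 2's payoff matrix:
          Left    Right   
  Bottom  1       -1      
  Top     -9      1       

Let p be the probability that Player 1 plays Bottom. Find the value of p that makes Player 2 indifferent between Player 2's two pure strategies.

p = 5/6

Player 2's indifference between Left and Right determines Player 1's mixing probability p:
  Player 2's expected payoff from Left: p·1 + (1−p)·(-9) = 10p - 9
  Player 2's expected payoff from Right: p·(-1) + (1−p)·1 = -2p + 1
  10p - 9 = -2p + 1  ⇒  12p = 10  ⇒  p = 5/6.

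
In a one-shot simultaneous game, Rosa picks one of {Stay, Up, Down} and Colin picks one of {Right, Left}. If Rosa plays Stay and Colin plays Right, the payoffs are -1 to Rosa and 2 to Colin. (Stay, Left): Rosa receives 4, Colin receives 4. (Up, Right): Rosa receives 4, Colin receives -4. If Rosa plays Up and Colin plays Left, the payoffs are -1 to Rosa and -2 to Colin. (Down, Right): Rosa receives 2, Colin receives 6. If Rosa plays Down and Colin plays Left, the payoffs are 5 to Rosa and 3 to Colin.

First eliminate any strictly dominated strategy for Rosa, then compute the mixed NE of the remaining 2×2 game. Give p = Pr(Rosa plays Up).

p = 3/5

Rosa's strategy Stay is strictly dominated by Down: 2 > -1 and 5 > 4. Eliminate Stay.
Set Colin's expected payoff from Right equal to that from Left:
  Colin's payoff to Right: p·(-4) + (1−p)·6 = -10p + 6
  Colin's payoff to Left: p·(-2) + (1−p)·3 = -5p + 3
  -10p + 6 = -5p + 3  ⇒  -5p = -3  ⇒  p = 3/5.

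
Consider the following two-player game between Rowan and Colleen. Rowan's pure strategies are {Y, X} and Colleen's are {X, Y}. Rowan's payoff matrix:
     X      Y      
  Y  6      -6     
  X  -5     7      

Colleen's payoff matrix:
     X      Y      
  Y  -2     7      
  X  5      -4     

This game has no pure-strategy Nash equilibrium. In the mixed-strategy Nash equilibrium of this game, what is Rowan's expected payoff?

In a mixed equilibrium Rowan is indifferent between Y and X; this condition fixes q.
  Rowan's payoff from Y: q·6 + (1−q)·(-6) = 12q - 6
  Rowan's payoff from X: q·(-5) + (1−q)·7 = -12q + 7
  12q - 6 = -12q + 7  ⇒  24q = 13  ⇒  q = 13/24.
At equilibrium Rowan is indifferent across rows, so Rowan's payoff equals the payoff from Y: (13/24)·6 + (11/24)·(-6) = 1/2.

1/2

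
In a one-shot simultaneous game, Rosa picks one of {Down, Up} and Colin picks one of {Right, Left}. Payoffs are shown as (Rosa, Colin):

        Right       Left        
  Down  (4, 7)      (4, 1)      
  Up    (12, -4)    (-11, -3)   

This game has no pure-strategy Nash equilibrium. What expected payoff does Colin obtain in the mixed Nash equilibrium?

-17/7

Colin's indifference between Right and Left determines Rosa's mixing probability p:
  Colin's expected payoff from Right: p·7 + (1−p)·(-4) = 11p - 4
  Colin's expected payoff from Left: p·1 + (1−p)·(-3) = 4p - 3
  11p - 4 = 4p - 3  ⇒  7p = 1  ⇒  p = 1/7.
At equilibrium Colin is indifferent across columns, so Colin's payoff equals the payoff from Right: (1/7)·7 + (6/7)·(-4) = -17/7.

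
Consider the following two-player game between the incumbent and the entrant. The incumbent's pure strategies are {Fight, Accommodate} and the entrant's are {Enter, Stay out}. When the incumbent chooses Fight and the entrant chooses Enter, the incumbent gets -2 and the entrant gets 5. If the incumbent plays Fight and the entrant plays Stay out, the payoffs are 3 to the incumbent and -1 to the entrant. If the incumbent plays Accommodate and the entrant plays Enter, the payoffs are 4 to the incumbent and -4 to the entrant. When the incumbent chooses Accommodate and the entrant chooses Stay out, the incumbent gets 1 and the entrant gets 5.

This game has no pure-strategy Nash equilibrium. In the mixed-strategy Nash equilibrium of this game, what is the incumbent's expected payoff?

The entrant's mix must leave the incumbent indifferent between Fight and Accommodate.
  the incumbent's payoff from Fight: q·(-2) + (1−q)·3 = -5q + 3
  the incumbent's payoff from Accommodate: q·4 + (1−q)·1 = 3q + 1
  -5q + 3 = 3q + 1  ⇒  -8q = -2  ⇒  q = 1/4.
At equilibrium the incumbent is indifferent across rows, so the incumbent's payoff equals the payoff from Fight: (1/4)·(-2) + (3/4)·3 = 7/4.

7/4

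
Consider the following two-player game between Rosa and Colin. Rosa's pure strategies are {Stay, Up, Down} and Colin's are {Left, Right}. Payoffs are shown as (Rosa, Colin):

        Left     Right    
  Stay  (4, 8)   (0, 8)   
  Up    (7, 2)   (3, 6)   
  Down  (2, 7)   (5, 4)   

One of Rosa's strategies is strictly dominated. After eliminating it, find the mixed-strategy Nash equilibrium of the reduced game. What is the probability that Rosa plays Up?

Rosa's strategy Stay is strictly dominated by Up: 7 > 4 and 3 > 0. Eliminate Stay.
Rosa's mix must leave Colin indifferent between Left and Right.
  Colin's payoff from Left: p·2 + (1−p)·7 = -5p + 7
  Colin's payoff from Right: p·6 + (1−p)·4 = 2p + 4
  -5p + 7 = 2p + 4  ⇒  -7p = -3  ⇒  p = 3/7.

p = 3/7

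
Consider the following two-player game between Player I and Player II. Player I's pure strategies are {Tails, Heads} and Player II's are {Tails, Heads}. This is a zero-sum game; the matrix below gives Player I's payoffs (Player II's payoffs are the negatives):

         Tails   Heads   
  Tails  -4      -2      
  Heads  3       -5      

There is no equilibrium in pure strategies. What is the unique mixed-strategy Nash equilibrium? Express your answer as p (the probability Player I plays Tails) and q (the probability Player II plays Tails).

For Player II to be willing to mix, Player II must be indifferent between Tails and Heads, which pins down Player I's mix.
  Player II's payoff from Tails: p·4 + (1−p)·(-3) = 7p - 3
  Player II's payoff from Heads: p·2 + (1−p)·5 = -3p + 5
  7p - 3 = -3p + 5  ⇒  10p = 8  ⇒  p = 4/5.
For Player I to be willing to mix, Player I must be indifferent between Tails and Heads, which pins down Player II's mix.
  Player I's payoff to Tails: q·(-4) + (1−q)·(-2) = -2q - 2
  Player I's payoff to Heads: q·3 + (1−q)·(-5) = 8q - 5
  -2q - 2 = 8q - 5  ⇒  -10q = -3  ⇒  q = 3/10.

p = 4/5, q = 3/10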